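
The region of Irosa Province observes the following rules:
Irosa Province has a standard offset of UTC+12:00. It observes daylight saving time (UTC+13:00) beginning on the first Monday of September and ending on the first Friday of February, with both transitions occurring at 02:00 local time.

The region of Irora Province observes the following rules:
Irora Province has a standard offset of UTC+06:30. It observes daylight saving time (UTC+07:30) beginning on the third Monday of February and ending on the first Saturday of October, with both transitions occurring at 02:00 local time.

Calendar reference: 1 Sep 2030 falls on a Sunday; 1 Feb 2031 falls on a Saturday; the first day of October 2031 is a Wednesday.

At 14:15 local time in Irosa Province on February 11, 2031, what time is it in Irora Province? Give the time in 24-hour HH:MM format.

1 September 2030 is a Sunday, so the first Monday is September 2.
1 February 2031 is a Saturday, so the first Friday is February 7.
February 11, 2031 is outside the daylight-saving period (2 September 2030 – 7 February 2031), so Irosa Province is on standard time, UTC+12:00.
14:15 Irosa Province − 12h = 02:15 UTC.
1 February 2031 is a Saturday, so the first Monday is February 3 and the third is February 17.
1 October 2031 is a Wednesday, so the first Saturday is October 4.
At the standard offset (UTC+06:30), 02:15 UTC + 6h30m = 08:45 Irora Province standard time.
The standard-time date in Irora Province, February 11, 2031, does not fall between 17 February and 4 October, so daylight saving is not in effect and Irora Province is at UTC+06:30.
02:15 UTC + 6h30m = 08:45 Irora Province.

08:45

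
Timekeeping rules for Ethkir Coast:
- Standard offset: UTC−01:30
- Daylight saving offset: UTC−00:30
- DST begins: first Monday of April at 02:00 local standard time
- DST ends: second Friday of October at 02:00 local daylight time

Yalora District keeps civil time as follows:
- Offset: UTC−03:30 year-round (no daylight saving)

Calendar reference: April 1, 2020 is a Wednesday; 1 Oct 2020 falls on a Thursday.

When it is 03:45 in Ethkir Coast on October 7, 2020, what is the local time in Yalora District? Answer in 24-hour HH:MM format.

00:45

1 April 2020 is a Wednesday, so the first Monday is April 6.
1 October 2020 is a Thursday, so the first Friday is October 2 and the second is October 9.
October 7, 2020 falls between 6 April and 9 October, so daylight saving is in effect and Ethkir Coast is at UTC−00:30.
03:45 Ethkir Coast + 0h30m = 04:15 UTC.
Yalora District has no daylight saving, so its offset is UTC−03:30 year-round.
04:15 UTC − 3h30m = 00:45 Yalora District.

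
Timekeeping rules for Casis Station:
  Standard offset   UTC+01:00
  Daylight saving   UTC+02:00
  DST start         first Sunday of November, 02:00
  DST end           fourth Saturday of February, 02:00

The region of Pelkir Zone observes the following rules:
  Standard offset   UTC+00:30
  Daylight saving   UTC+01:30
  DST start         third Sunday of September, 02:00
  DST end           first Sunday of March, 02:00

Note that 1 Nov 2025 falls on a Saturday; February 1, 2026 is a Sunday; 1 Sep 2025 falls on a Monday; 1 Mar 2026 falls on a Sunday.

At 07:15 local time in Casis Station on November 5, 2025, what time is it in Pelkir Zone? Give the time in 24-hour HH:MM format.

06:45

1 November 2025 is a Saturday, so the first Sunday is November 2.
1 February 2026 is a Sunday, so the first Saturday is February 7 and the fourth is February 28.
November 5, 2025 lies within the daylight-saving period (2 November 2025 – 28 February 2026), so Casis Station is on daylight time, UTC+02:00.
07:15 Casis Station − 2h = 05:15 UTC.
1 September 2025 is a Monday, so the first Sunday is September 7 and the third is September 21.
1 March 2026 is a Sunday, so the first Sunday is March 1.
At the standard offset (UTC+00:30), 05:15 UTC + 0h30m = 05:45 Pelkir Zone standard time.
Daylight saving runs 21 September 2025 – 1 March 2026; the standard-time date in Pelkir Zone, November 5, 2025, is inside that window, so Pelkir Zone is at UTC+01:30.
05:15 UTC + 1h30m = 06:45 Pelkir Zone.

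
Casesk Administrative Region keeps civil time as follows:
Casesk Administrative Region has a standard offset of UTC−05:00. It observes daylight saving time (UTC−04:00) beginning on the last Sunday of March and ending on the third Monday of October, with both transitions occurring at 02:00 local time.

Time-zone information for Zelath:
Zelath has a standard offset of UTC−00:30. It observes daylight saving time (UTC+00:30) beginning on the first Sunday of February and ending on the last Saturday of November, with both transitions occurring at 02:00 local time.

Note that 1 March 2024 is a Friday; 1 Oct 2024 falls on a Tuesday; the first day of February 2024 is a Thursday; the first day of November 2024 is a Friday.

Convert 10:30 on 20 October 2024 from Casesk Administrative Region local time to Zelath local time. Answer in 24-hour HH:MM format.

1 March 2024 is a Friday, so Sundays fall on 3, 10, 17, 24, 31; the last is March 31.
1 October 2024 is a Tuesday, so the first Monday is October 7 and the third is October 21.
20 October 2024 lies within the daylight-saving period (31 March – 21 October), so Casesk Administrative Region is on daylight time, UTC−04:00.
10:30 Casesk Administrative Region + 4h = 14:30 UTC.
1 February 2024 is a Thursday, so the first Sunday is February 4.
1 November 2024 is a Friday, so Saturdays fall on 2, 9, 16, 23, 30; the last is November 30.
At the standard offset (UTC−00:30), 14:30 UTC − 0h30m = 14:00 Zelath standard time.
Daylight saving runs 4 February – 30 November; the standard-time date in Zelath, 20 October 2024, is inside that window, so Zelath is at UTC+00:30.
14:30 UTC + 0h30m = 15:00 Zelath.

15:00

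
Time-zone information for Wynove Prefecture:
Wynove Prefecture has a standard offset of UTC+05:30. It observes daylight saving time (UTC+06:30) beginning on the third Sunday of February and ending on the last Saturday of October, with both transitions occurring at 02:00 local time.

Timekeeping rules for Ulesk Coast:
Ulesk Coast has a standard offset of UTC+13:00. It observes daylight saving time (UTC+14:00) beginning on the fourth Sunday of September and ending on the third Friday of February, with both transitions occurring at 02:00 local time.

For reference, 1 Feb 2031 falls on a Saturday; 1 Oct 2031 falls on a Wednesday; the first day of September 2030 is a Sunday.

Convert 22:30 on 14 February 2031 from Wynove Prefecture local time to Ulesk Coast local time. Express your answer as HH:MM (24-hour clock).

1 February 2031 is a Saturday, so the first Sunday is February 2 and the third is February 16.
1 October 2031 is a Wednesday, so Saturdays fall on 4, 11, 18, 25; the last is October 25.
Daylight saving runs 16 February – 25 October; 14 February 2031 is outside that window, so Wynove Prefecture is on standard time at UTC+05:30.
22:30 Wynove Prefecture − 5h30m = 17:00 UTC.
1 September 2030 is a Sunday, so the first Sunday is September 1 and the fourth is September 22.
1 February 2031 is a Saturday, so the first Friday is February 7 and the third is February 21.
At the standard offset (UTC+13:00), 17:00 UTC + 13h = 06:00 Ulesk Coast standard time (rolling into the next day, 15 February 2031).
Daylight saving runs 22 September 2030 – 21 February 2031; the standard-time date in Ulesk Coast, 15 February 2031, is inside that window, so Ulesk Coast is at UTC+14:00.
17:00 UTC + 14h = 07:00 Ulesk Coast (rolling into the next day, 15 February 2031).

07:00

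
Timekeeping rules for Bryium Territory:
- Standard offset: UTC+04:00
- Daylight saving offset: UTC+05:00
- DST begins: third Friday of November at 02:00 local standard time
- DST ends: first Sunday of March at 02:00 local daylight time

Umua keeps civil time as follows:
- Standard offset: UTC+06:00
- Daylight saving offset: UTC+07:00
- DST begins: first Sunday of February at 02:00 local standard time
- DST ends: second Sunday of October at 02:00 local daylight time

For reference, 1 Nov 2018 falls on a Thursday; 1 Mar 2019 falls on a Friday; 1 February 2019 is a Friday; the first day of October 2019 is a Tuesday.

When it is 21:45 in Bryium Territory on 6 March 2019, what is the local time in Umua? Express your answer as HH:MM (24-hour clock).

00:45

1 November 2018 is a Thursday, so the first Friday is November 2 and the third is November 16.
1 March 2019 is a Friday, so the first Sunday is March 3.
6 March 2019 does not fall between 16 November 2018 and 3 March 2019, so daylight saving is not in effect and Bryium Territory is at UTC+04:00.
21:45 Bryium Territory − 4h = 17:45 UTC.
1 February 2019 is a Friday, so the first Sunday is February 3.
1 October 2019 is a Tuesday, so the first Sunday is October 6 and the second is October 13.
At the standard offset (UTC+06:00), 17:45 UTC + 6h = 23:45 Umua standard time.
The standard-time date in Umua, 6 March 2019, falls between 3 February and 13 October, so daylight saving is in effect and Umua is at UTC+07:00.
17:45 UTC + 7h = 00:45 Umua (rolling into the next day, 7 March 2019).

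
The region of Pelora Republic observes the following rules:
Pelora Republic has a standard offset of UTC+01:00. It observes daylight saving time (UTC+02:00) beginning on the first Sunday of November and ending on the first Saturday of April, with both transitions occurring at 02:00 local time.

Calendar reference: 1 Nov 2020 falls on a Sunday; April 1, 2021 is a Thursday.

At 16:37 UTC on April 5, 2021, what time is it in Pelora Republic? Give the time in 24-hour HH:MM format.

17:37

1 November 2020 is a Sunday, so the first Sunday is November 1.
1 April 2021 is a Thursday, so the first Saturday is April 3.
At the standard offset (UTC+01:00), 16:37 UTC + 1h = 17:37 Pelora Republic standard time.
Daylight saving runs 1 November 2020 – 3 April 2021; the standard-time date in Pelora Republic, April 5, 2021, is outside that window, so Pelora Republic is on standard time at UTC+01:00.
16:37 UTC + 1h = 17:37 local.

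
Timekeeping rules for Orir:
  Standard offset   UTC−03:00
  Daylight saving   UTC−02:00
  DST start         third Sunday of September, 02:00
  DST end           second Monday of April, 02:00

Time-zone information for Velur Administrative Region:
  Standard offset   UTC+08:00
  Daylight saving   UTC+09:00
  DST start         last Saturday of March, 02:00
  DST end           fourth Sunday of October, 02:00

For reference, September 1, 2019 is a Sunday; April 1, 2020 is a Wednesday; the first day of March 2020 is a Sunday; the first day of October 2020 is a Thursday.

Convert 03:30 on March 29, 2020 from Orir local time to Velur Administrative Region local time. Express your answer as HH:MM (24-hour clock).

1 September 2019 is a Sunday, so the first Sunday is September 1 and the third is September 15.
1 April 2020 is a Wednesday, so the first Monday is April 6 and the second is April 13.
March 29, 2020 falls between 15 September 2019 and 13 April 2020, so daylight saving is in effect and Orir is at UTC−02:00.
03:30 Orir + 2h = 05:30 UTC.
1 March 2020 is a Sunday, so Saturdays fall on 7, 14, 21, 28; the last is March 28.
1 October 2020 is a Thursday, so the first Sunday is October 4 and the fourth is October 25.
At the standard offset (UTC+08:00), 05:30 UTC + 8h = 13:30 Velur Administrative Region standard time.
Daylight saving runs 28 March – 25 October; the standard-time date in Velur Administrative Region, March 29, 2020, is inside that window, so Velur Administrative Region is at UTC+09:00.
05:30 UTC + 9h = 14:30 Velur Administrative Region.

14:30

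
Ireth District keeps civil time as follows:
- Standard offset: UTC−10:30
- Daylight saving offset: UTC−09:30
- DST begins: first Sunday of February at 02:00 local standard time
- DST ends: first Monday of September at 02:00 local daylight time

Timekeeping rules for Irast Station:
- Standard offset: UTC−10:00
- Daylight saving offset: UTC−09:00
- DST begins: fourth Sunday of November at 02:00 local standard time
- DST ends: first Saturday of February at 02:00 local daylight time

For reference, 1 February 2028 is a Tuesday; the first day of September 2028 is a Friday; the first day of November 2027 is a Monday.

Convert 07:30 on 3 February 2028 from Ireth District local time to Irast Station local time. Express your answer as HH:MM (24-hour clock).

09:00

1 February 2028 is a Tuesday, so the first Sunday is February 6.
1 September 2028 is a Friday, so the first Monday is September 4.
Daylight saving runs 6 February – 4 September; 3 February 2028 is outside that window, so Ireth District is on standard time at UTC−10:30.
07:30 Ireth District + 10h30m = 18:00 UTC.
1 November 2027 is a Monday, so the first Sunday is November 7 and the fourth is November 28.
1 February 2028 is a Tuesday, so the first Saturday is February 5.
At the standard offset (UTC−10:00), 18:00 UTC − 10h = 08:00 Irast Station standard time.
Daylight saving runs 28 November 2027 – 5 February 2028; the standard-time date in Irast Station, 3 February 2028, is inside that window, so Irast Station is at UTC−09:00.
18:00 UTC − 9h = 09:00 Irast Station.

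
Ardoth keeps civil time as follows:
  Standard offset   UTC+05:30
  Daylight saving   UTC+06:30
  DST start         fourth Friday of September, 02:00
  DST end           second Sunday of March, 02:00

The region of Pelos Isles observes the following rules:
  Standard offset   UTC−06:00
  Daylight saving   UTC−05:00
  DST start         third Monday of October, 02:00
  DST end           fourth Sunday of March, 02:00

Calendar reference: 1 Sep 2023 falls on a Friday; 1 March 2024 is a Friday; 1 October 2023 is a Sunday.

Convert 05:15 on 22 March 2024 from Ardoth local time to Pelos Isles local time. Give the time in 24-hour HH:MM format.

18:45

1 September 2023 is a Friday, so the first Friday is September 1 and the fourth is September 22.
1 March 2024 is a Friday, so the first Sunday is March 3 and the second is March 10.
22 March 2024 does not fall between 22 September 2023 and 10 March 2024, so daylight saving is not in effect and Ardoth is at UTC+05:30.
05:15 Ardoth − 5h30m = 23:45 UTC (rolling into the previous day, 21 March 2024).
1 October 2023 is a Sunday, so the first Monday is October 2 and the third is October 16.
1 March 2024 is a Friday, so the first Sunday is March 3 and the fourth is March 24.
At the standard offset (UTC−06:00), 23:45 UTC − 6h = 17:45 Pelos Isles standard time.
Daylight saving runs 16 October 2023 – 24 March 2024; the standard-time date in Pelos Isles, 21 March 2024, is inside that window, so Pelos Isles is at UTC−05:00.
23:45 UTC − 5h = 18:45 Pelos Isles.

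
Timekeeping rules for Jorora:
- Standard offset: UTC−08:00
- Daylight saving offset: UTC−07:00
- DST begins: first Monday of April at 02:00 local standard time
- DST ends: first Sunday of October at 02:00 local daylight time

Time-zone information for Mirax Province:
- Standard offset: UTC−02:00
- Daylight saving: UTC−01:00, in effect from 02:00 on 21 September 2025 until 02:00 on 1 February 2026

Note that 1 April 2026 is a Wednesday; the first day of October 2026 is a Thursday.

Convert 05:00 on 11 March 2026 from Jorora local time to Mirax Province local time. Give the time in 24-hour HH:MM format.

1 April 2026 is a Wednesday, so the first Monday is April 6.
1 October 2026 is a Thursday, so the first Sunday is October 4.
Daylight saving runs 6 April – 4 October; 11 March 2026 is outside that window, so Jorora is on standard time at UTC−08:00.
05:00 Jorora + 8h = 13:00 UTC.
At the standard offset (UTC−02:00), 13:00 UTC − 2h = 11:00 Mirax Province standard time.
The standard-time date in Mirax Province, 11 March 2026, is outside the daylight-saving period (21 September 2025 – 1 February 2026), so Mirax Province is on standard time, UTC−02:00.
13:00 UTC − 2h = 11:00 Mirax Province.

11:00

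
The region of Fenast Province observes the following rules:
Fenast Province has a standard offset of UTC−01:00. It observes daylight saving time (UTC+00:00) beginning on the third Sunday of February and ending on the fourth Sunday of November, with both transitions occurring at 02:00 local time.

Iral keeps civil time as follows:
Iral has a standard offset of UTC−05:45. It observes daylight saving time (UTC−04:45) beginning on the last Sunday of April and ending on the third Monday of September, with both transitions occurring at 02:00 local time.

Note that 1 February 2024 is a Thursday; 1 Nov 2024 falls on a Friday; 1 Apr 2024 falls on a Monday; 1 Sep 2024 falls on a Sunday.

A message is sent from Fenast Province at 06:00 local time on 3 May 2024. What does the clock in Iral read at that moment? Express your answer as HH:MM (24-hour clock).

01:15

1 February 2024 is a Thursday, so the first Sunday is February 4 and the third is February 18.
1 November 2024 is a Friday, so the first Sunday is November 3 and the fourth is November 24.
Daylight saving runs 18 February – 24 November; 3 May 2024 is inside that window, so Fenast Province is at UTC+00:00.
06:00 Fenast Province − 0h = 06:00 UTC.
1 April 2024 is a Monday, so Sundays fall on 7, 14, 21, 28; the last is April 28.
1 September 2024 is a Sunday, so the first Monday is September 2 and the third is September 16.
At the standard offset (UTC−05:45), 06:00 UTC − 5h45m = 00:15 Iral standard time.
The standard-time date in Iral, 3 May 2024, falls between 28 April and 16 September, so daylight saving is in effect and Iral is at UTC−04:45.
06:00 UTC − 4h45m = 01:15 Iral.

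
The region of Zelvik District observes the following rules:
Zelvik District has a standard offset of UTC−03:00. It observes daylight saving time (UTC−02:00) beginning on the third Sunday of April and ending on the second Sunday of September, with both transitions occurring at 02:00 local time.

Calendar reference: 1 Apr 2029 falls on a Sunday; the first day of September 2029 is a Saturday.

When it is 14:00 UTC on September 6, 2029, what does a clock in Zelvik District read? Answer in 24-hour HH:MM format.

1 April 2029 is a Sunday, so the first Sunday is April 1 and the third is April 15.
1 September 2029 is a Saturday, so the first Sunday is September 2 and the second is September 9.
At the standard offset (UTC−03:00), 14:00 UTC − 3h = 11:00 Zelvik District standard time.
Daylight saving runs 15 April – 9 September; the standard-time date in Zelvik District, September 6, 2029, is inside that window, so Zelvik District is at UTC−02:00.
14:00 UTC − 2h = 12:00 local.

12:00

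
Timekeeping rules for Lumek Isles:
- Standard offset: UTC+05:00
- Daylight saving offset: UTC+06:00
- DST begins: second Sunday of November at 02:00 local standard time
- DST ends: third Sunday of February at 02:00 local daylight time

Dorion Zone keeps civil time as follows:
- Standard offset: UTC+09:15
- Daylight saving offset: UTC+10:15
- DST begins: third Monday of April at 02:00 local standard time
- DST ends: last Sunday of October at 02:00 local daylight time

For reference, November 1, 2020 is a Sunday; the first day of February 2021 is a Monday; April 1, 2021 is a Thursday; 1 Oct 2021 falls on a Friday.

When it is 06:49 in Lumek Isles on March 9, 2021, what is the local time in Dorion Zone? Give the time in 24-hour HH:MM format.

11:04

1 November 2020 is a Sunday, so the first Sunday is November 1 and the second is November 8.
1 February 2021 is a Monday, so the first Sunday is February 7 and the third is February 21.
March 9, 2021 is outside the daylight-saving period (8 November 2020 – 21 February 2021), so Lumek Isles is on standard time, UTC+05:00.
06:49 Lumek Isles − 5h = 01:49 UTC.
1 April 2021 is a Thursday, so the first Monday is April 5 and the third is April 19.
1 October 2021 is a Friday, so Sundays fall on 3, 10, 17, 24, 31; the last is October 31.
At the standard offset (UTC+09:15), 01:49 UTC + 9h15m = 11:04 Dorion Zone standard time.
The standard-time date in Dorion Zone, March 9, 2021, does not fall between 19 April and 31 October, so daylight saving is not in effect and Dorion Zone is at UTC+09:15.
01:49 UTC + 9h15m = 11:04 Dorion Zone.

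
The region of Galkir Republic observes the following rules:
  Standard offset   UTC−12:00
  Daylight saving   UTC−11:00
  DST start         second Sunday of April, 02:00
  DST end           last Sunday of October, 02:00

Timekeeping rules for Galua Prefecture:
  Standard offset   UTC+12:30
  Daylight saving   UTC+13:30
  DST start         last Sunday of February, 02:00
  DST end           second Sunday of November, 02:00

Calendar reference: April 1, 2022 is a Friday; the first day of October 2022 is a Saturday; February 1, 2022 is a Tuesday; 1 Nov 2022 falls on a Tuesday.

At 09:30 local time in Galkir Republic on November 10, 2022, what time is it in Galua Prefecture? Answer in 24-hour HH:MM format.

11:00

1 April 2022 is a Friday, so the first Sunday is April 3 and the second is April 10.
1 October 2022 is a Saturday, so Sundays fall on 2, 9, 16, 23, 30; the last is October 30.
November 10, 2022 is outside the daylight-saving period (10 April – 30 October), so Galkir Republic is on standard time, UTC−12:00.
09:30 Galkir Republic + 12h = 21:30 UTC.
1 February 2022 is a Tuesday, so Sundays fall on 6, 13, 20, 27; the last is February 27.
1 November 2022 is a Tuesday, so the first Sunday is November 6 and the second is November 13.
At the standard offset (UTC+12:30), 21:30 UTC + 12h30m = 10:00 Galua Prefecture standard time (rolling into the next day, 11 November 2022).
Daylight saving runs 27 February – 13 November; the standard-time date in Galua Prefecture, November 11, 2022, is inside that window, so Galua Prefecture is at UTC+13:30.
21:30 UTC + 13h30m = 11:00 Galua Prefecture (rolling into the next day, 11 November 2022).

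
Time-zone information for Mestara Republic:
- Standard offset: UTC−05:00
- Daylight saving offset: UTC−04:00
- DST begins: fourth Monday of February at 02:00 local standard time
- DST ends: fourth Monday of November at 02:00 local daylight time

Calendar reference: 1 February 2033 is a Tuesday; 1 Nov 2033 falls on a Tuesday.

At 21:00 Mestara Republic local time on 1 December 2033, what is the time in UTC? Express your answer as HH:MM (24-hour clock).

02:00

1 February 2033 is a Tuesday, so the first Monday is February 7 and the fourth is February 28.
1 November 2033 is a Tuesday, so the first Monday is November 7 and the fourth is November 28.
1 December 2033 does not fall between 28 February and 28 November, so daylight saving is not in effect and Mestara Republic is at UTC−05:00.
21:00 local + 5h = 02:00 UTC (rolling into the next day, 2 December 2033).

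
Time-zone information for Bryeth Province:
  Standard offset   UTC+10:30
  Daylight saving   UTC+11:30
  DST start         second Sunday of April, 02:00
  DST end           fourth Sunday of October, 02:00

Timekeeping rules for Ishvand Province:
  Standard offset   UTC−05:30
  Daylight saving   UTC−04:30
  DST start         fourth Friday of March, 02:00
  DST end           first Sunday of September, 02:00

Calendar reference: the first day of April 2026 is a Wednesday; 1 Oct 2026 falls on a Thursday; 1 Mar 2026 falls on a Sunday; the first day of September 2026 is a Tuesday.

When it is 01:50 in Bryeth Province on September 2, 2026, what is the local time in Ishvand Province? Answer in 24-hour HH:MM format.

09:50

1 April 2026 is a Wednesday, so the first Sunday is April 5 and the second is April 12.
1 October 2026 is a Thursday, so the first Sunday is October 4 and the fourth is October 25.
September 2, 2026 lies within the daylight-saving period (12 April – 25 October), so Bryeth Province is on daylight time, UTC+11:30.
01:50 Bryeth Province − 11h30m = 14:20 UTC (rolling into the previous day, 1 September 2026).
1 March 2026 is a Sunday, so the first Friday is March 6 and the fourth is March 27.
1 September 2026 is a Tuesday, so the first Sunday is September 6.
At the standard offset (UTC−05:30), 14:20 UTC − 5h30m = 08:50 Ishvand Province standard time.
The standard-time date in Ishvand Province, September 1, 2026, falls between 27 March and 6 September, so daylight saving is in effect and Ishvand Province is at UTC−04:30.
14:20 UTC − 4h30m = 09:50 Ishvand Province.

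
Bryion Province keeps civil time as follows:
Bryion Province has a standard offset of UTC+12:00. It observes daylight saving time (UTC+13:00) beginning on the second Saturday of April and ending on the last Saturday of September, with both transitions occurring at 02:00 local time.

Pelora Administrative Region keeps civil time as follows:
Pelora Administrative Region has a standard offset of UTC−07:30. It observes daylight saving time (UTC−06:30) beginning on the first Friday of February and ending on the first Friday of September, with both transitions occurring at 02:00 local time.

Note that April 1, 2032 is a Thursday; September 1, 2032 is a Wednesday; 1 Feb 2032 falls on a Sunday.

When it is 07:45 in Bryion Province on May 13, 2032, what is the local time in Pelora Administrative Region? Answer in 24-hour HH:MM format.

1 April 2032 is a Thursday, so the first Saturday is April 3 and the second is April 10.
1 September 2032 is a Wednesday, so Saturdays fall on 4, 11, 18, 25; the last is September 25.
May 13, 2032 falls between 10 April and 25 September, so daylight saving is in effect and Bryion Province is at UTC+13:00.
07:45 Bryion Province − 13h = 18:45 UTC (rolling into the previous day, 12 May 2032).
1 February 2032 is a Sunday, so the first Friday is February 6.
1 September 2032 is a Wednesday, so the first Friday is September 3.
At the standard offset (UTC−07:30), 18:45 UTC − 7h30m = 11:15 Pelora Administrative Region standard time.
The standard-time date in Pelora Administrative Region, May 12, 2032, falls between 6 February and 3 September, so daylight saving is in effect and Pelora Administrative Region is at UTC−06:30.
18:45 UTC − 6h30m = 12:15 Pelora Administrative Region.

12:15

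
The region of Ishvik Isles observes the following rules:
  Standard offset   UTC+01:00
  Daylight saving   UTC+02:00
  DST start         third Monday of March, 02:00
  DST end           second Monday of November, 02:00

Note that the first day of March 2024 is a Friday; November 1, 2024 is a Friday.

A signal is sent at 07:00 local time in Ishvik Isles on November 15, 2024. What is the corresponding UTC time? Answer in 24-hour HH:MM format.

06:00

1 March 2024 is a Friday, so the first Monday is March 4 and the third is March 18.
1 November 2024 is a Friday, so the first Monday is November 4 and the second is November 11.
November 15, 2024 is outside the daylight-saving period (18 March – 11 November), so Ishvik Isles is on standard time, UTC+01:00.
07:00 local − 1h = 06:00 UTC.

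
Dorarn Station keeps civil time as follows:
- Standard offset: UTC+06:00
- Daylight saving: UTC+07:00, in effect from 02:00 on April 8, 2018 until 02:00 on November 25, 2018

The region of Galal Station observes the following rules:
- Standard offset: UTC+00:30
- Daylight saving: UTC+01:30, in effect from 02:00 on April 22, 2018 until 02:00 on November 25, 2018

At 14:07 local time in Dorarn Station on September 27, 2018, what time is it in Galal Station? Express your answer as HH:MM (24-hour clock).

Daylight saving runs 8 April – 25 November; September 27, 2018 is inside that window, so Dorarn Station is at UTC+07:00.
14:07 Dorarn Station − 7h = 07:07 UTC.
At the standard offset (UTC+00:30), 07:07 UTC + 0h30m = 07:37 Galal Station standard time.
The standard-time date in Galal Station, September 27, 2018, lies within the daylight-saving period (22 April – 25 November), so Galal Station is on daylight time, UTC+01:30.
07:07 UTC + 1h30m = 08:37 Galal Station.

08:37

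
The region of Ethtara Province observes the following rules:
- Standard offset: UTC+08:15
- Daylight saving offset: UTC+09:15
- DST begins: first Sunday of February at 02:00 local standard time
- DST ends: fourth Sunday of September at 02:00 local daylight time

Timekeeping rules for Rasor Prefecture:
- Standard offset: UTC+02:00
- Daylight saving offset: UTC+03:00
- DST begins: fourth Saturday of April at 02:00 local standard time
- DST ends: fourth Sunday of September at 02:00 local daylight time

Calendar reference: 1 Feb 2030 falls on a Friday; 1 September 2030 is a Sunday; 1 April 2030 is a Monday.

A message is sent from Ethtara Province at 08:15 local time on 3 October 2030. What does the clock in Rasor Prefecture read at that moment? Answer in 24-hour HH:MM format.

02:00

1 February 2030 is a Friday, so the first Sunday is February 3.
1 September 2030 is a Sunday, so the first Sunday is September 1 and the fourth is September 22.
3 October 2030 does not fall between 3 February and 22 September, so daylight saving is not in effect and Ethtara Province is at UTC+08:15.
08:15 Ethtara Province − 8h15m = 00:00 UTC.
1 April 2030 is a Monday, so the first Saturday is April 6 and the fourth is April 27.
1 September 2030 is a Sunday, so the first Sunday is September 1 and the fourth is September 22.
At the standard offset (UTC+02:00), 00:00 UTC + 2h = 02:00 Rasor Prefecture standard time.
The standard-time date in Rasor Prefecture, 3 October 2030, does not fall between 27 April and 22 September, so daylight saving is not in effect and Rasor Prefecture is at UTC+02:00.
00:00 UTC + 2h = 02:00 Rasor Prefecture.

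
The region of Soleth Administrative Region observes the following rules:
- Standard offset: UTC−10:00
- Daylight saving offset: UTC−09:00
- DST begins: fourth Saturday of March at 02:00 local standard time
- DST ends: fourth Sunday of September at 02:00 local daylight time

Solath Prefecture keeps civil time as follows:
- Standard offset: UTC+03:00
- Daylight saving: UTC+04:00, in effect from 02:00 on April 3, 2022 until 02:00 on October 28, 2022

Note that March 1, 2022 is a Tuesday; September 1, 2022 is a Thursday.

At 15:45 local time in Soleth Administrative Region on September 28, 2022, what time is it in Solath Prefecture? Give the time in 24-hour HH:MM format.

05:45

1 March 2022 is a Tuesday, so the first Saturday is March 5 and the fourth is March 26.
1 September 2022 is a Thursday, so the first Sunday is September 4 and the fourth is September 25.
September 28, 2022 does not fall between 26 March and 25 September, so daylight saving is not in effect and Soleth Administrative Region is at UTC−10:00.
15:45 Soleth Administrative Region + 10h = 01:45 UTC (rolling into the next day, 29 September 2022).
At the standard offset (UTC+03:00), 01:45 UTC + 3h = 04:45 Solath Prefecture standard time.
Daylight saving runs 3 April – 28 October; the standard-time date in Solath Prefecture, September 29, 2022, is inside that window, so Solath Prefecture is at UTC+04:00.
01:45 UTC + 4h = 05:45 Solath Prefecture.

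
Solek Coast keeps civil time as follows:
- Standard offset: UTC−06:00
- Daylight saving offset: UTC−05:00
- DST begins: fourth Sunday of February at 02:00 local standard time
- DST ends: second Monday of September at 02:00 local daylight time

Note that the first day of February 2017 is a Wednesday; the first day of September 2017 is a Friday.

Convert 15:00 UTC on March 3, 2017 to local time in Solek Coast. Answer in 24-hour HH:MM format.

10:00

1 February 2017 is a Wednesday, so the first Sunday is February 5 and the fourth is February 26.
1 September 2017 is a Friday, so the first Monday is September 4 and the second is September 11.
At the standard offset (UTC−06:00), 15:00 UTC − 6h = 09:00 Solek Coast standard time.
Daylight saving runs 26 February – 11 September; the standard-time date in Solek Coast, March 3, 2017, is inside that window, so Solek Coast is at UTC−05:00.
15:00 UTC − 5h = 10:00 local.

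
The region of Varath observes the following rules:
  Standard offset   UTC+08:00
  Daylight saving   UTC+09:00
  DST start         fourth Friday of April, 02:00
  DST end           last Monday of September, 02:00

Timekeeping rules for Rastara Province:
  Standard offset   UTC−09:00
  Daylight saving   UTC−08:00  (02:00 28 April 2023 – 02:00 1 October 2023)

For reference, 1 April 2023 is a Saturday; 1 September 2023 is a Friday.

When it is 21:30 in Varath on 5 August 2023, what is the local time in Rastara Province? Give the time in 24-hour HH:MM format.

1 April 2023 is a Saturday, so the first Friday is April 7 and the fourth is April 28.
1 September 2023 is a Friday, so Mondays fall on 4, 11, 18, 25; the last is September 25.
5 August 2023 lies within the daylight-saving period (28 April – 25 September), so Varath is on daylight time, UTC+09:00.
21:30 Varath − 9h = 12:30 UTC.
At the standard offset (UTC−09:00), 12:30 UTC − 9h = 03:30 Rastara Province standard time.
Daylight saving runs 28 April – 1 October; the standard-time date in Rastara Province, 5 August 2023, is inside that window, so Rastara Province is at UTC−08:00.
12:30 UTC − 8h = 04:30 Rastara Province.

04:30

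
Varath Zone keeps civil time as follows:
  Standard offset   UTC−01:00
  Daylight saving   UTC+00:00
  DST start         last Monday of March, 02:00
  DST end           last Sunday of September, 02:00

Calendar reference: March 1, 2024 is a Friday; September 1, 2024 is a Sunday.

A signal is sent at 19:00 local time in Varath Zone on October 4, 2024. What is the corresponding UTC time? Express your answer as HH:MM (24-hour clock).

20:00

1 March 2024 is a Friday, so Mondays fall on 4, 11, 18, 25; the last is March 25.
1 September 2024 is a Sunday, so Sundays fall on 1, 8, 15, 22, 29; the last is September 29.
Daylight saving runs 25 March – 29 September; October 4, 2024 is outside that window, so Varath Zone is on standard time at UTC−01:00.
19:00 local + 1h = 20:00 UTC.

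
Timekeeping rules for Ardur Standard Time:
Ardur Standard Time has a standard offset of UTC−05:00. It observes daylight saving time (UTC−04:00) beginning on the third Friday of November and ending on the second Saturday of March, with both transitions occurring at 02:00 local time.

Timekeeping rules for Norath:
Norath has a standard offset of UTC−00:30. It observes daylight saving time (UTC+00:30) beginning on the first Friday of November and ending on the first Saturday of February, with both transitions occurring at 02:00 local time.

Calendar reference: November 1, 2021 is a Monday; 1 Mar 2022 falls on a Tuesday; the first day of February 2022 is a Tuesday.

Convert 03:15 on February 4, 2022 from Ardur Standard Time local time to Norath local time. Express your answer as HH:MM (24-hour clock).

07:45

1 November 2021 is a Monday, so the first Friday is November 5 and the third is November 19.
1 March 2022 is a Tuesday, so the first Saturday is March 5 and the second is March 12.
February 4, 2022 lies within the daylight-saving period (19 November 2021 – 12 March 2022), so Ardur Standard Time is on daylight time, UTC−04:00.
03:15 Ardur Standard Time + 4h = 07:15 UTC.
1 November 2021 is a Monday, so the first Friday is November 5.
1 February 2022 is a Tuesday, so the first Saturday is February 5.
At the standard offset (UTC−00:30), 07:15 UTC − 0h30m = 06:45 Norath standard time.
The standard-time date in Norath, February 4, 2022, falls between 5 November 2021 and 5 February 2022, so daylight saving is in effect and Norath is at UTC+00:30.
07:15 UTC + 0h30m = 07:45 Norath.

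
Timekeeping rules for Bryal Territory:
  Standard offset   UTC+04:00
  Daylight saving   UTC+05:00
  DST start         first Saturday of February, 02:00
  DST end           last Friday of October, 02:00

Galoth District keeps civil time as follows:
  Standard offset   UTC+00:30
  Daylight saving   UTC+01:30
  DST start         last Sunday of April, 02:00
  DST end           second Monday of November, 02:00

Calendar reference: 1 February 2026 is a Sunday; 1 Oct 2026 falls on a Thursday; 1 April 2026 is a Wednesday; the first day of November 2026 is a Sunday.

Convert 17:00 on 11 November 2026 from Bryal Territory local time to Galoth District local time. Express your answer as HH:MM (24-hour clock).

13:30

1 February 2026 is a Sunday, so the first Saturday is February 7.
1 October 2026 is a Thursday, so Fridays fall on 2, 9, 16, 23, 30; the last is October 30.
11 November 2026 is outside the daylight-saving period (7 February – 30 October), so Bryal Territory is on standard time, UTC+04:00.
17:00 Bryal Territory − 4h = 13:00 UTC.
1 April 2026 is a Wednesday, so Sundays fall on 5, 12, 19, 26; the last is April 26.
1 November 2026 is a Sunday, so the first Monday is November 2 and the second is November 9.
At the standard offset (UTC+00:30), 13:00 UTC + 0h30m = 13:30 Galoth District standard time.
The standard-time date in Galoth District, 11 November 2026, does not fall between 26 April and 9 November, so daylight saving is not in effect and Galoth District is at UTC+00:30.
13:00 UTC + 0h30m = 13:30 Galoth District.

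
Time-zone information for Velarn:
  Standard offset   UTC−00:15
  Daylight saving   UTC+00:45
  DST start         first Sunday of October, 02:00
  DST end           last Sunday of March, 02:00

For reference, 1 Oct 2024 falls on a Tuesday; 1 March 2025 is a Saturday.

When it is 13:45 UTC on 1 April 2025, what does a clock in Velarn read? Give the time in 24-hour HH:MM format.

13:30

1 October 2024 is a Tuesday, so the first Sunday is October 6.
1 March 2025 is a Saturday, so Sundays fall on 2, 9, 16, 23, 30; the last is March 30.
At the standard offset (UTC−00:15), 13:45 UTC − 0h15m = 13:30 Velarn standard time.
The standard-time date in Velarn, 1 April 2025, does not fall between 6 October 2024 and 30 March 2025, so daylight saving is not in effect and Velarn is at UTC−00:15.
13:45 UTC − 0h15m = 13:30 local.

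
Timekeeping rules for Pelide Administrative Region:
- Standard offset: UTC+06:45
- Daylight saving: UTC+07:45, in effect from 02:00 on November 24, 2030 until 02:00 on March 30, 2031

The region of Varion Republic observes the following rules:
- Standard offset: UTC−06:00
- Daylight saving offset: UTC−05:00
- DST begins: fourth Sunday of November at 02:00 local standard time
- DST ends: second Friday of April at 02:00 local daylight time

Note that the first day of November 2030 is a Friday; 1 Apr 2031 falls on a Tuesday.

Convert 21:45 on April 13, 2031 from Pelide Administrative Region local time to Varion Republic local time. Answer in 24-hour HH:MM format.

09:00

April 13, 2031 does not fall between 24 November 2030 and 30 March 2031, so daylight saving is not in effect and Pelide Administrative Region is at UTC+06:45.
21:45 Pelide Administrative Region − 6h45m = 15:00 UTC.
1 November 2030 is a Friday, so the first Sunday is November 3 and the fourth is November 24.
1 April 2031 is a Tuesday, so the first Friday is April 4 and the second is April 11.
At the standard offset (UTC−06:00), 15:00 UTC − 6h = 09:00 Varion Republic standard time.
The standard-time date in Varion Republic, April 13, 2031, is outside the daylight-saving period (24 November 2030 – 11 April 2031), so Varion Republic is on standard time, UTC−06:00.
15:00 UTC − 6h = 09:00 Varion Republic.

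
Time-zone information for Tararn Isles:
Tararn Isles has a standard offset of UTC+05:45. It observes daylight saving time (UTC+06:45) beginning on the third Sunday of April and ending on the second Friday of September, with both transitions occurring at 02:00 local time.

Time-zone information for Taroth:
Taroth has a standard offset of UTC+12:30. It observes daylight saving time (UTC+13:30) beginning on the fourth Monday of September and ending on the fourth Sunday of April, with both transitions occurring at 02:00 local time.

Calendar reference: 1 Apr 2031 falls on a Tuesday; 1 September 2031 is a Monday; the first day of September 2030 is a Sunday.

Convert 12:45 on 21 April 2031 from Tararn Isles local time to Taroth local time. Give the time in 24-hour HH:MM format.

1 April 2031 is a Tuesday, so the first Sunday is April 6 and the third is April 20.
1 September 2031 is a Monday, so the first Friday is September 5 and the second is September 12.
21 April 2031 lies within the daylight-saving period (20 April – 12 September), so Tararn Isles is on daylight time, UTC+06:45.
12:45 Tararn Isles − 6h45m = 06:00 UTC.
1 September 2030 is a Sunday, so the first Monday is September 2 and the fourth is September 23.
1 April 2031 is a Tuesday, so the first Sunday is April 6 and the fourth is April 27.
At the standard offset (UTC+12:30), 06:00 UTC + 12h30m = 18:30 Taroth standard time.
The standard-time date in Taroth, 21 April 2031, falls between 23 September 2030 and 27 April 2031, so daylight saving is in effect and Taroth is at UTC+13:30.
06:00 UTC + 13h30m = 19:30 Taroth.

19:30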